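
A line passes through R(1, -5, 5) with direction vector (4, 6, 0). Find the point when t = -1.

P(t) = R + t·d
  = (1 + 4·(-1), -5 + 6·(-1), 5 + 0·(-1))
  = (1 - 4, -5 - 6, 5 + 0)
  = (-3, -11, 5)

(-3, -11, 5)


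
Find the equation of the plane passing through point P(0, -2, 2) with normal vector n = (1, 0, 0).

The plane through P with normal n = (a, b, c) satisfies n·(r - P) = 0,
i.e. ax + by + cz = a·x₀ + b·y₀ + c·z₀.
d = 1·0 + 0·(-2) + 0·2
  = 0 + 0 + 0
  = 0
Equation: x = 0

x = 0


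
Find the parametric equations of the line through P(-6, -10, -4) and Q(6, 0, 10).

Direction vector d = Q - P = (6 + 6, 0 + 10, 10 + 4) = (12, 10, 14)
Parametric form r = P + t·d:
x = -6 + 12t, y = -10 + 10t, z = -4 + 14t

x = -6 + 12t, y = -10 + 10t, z = -4 + 14t


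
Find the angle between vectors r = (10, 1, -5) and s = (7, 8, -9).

r·s = 10·7 + 1·8 + (-5)·(-9) = 70 + 8 + 45 = 123
|r| = √(10² + 1² + (-5)²) = √126 ≈ 11.22
|s| = √(7² + 8² + (-9)²) = √194 ≈ 13.93
cos θ = (r·s)/(|r||s|) = 123/(11.22·13.93) ≈ 0.7867
θ = arccos(0.7867) ≈ 38.12°

38.12°


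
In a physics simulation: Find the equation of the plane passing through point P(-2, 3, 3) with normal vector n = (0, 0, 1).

The plane through P with normal n = (a, b, c) satisfies n·(r - P) = 0,
i.e. ax + by + cz = a·x₀ + b·y₀ + c·z₀.
d = 0·(-2) + 0·3 + 1·3
  = 0 + 0 + 3
  = 3
Equation: z = 3

z = 3


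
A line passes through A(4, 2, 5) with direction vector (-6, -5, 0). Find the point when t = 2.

P(t) = A + t·d
  = (4 + (-6)·2, 2 + (-5)·2, 5 + 0·2)
  = (4 - 12, 2 - 10, 5 + 0)
  = (-8, -8, 5)

(-8, -8, 5)


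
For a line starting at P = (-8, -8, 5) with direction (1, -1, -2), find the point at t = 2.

P(t) = P + t·d
  = (-8 + 1·2, -8 + (-1)·2, 5 + (-2)·2)
  = (-8 + 2, -8 - 2, 5 - 4)
  = (-6, -10, 1)

(-6, -10, 1)


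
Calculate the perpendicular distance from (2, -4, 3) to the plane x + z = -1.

distance = |a·x₀ + b·y₀ + c·z₀ - d| / √(a² + b² + c²)
  = |1·2 + 0·(-4) + 1·3 - (-1)| / √(1² + 0² + 1²)
  = |2 + 0 + 3 + 1| / √(1 + 0 + 1)
  = |6| / √2
  = 6 / 1.414
  ≈ 4.243

4.243


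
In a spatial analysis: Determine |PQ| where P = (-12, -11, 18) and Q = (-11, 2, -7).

d = √[(x₂-x₁)² + (y₂-y₁)² + (z₂-z₁)²]
  = √[1² + 13² + (-25)²]
  = √[1 + 169 + 625]
  = √795
  ≈ 28.2

28.2


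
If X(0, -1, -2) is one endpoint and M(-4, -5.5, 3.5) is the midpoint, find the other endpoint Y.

Y = 2M - X
  = (2·(-4) - 0, 2·(-5.5) - (-1), 2·3.5 - (-2))
  = (-8 + 0, -11 + 1, 7 + 2)
  = (-8, -10, 9)

(-8, -10, 9)


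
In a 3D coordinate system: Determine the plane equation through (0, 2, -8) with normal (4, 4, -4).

The plane through P with normal n = (a, b, c) satisfies n·(r - P) = 0,
i.e. ax + by + cz = a·x₀ + b·y₀ + c·z₀.
d = 4·0 + 4·2 + (-4)·(-8)
  = 0 + 8 + 32
  = 40
Equation: 4x + 4y - 4z = 40

4x + 4y - 4z = 40


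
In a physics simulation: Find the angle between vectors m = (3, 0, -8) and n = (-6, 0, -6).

m·n = 3·(-6) + 0·0 + (-8)·(-6) = -18 + 0 + 48 = 30
|m| = √(3² + 0² + (-8)²) = √73 ≈ 8.544
|n| = √((-6)² + 0² + (-6)²) = √72 ≈ 8.485
cos θ = (m·n)/(|m||n|) = 30/(8.544·8.485) ≈ 0.4138
θ = arccos(0.4138) ≈ 65.56°

65.56°


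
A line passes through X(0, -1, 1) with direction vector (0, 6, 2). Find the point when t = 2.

P(t) = X + t·d
  = (0 + 0·2, -1 + 6·2, 1 + 2·2)
  = (0 + 0, -1 + 12, 1 + 4)
  = (0, 11, 5)

(0, 11, 5)


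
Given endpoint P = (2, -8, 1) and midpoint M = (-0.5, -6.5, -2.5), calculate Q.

Q = 2M - P
  = (2·(-0.5) - 2, 2·(-6.5) - (-8), 2·(-2.5) - 1)
  = (-1 - 2, -13 + 8, -5 - 1)
  = (-3, -5, -6)

(-3, -5, -6)


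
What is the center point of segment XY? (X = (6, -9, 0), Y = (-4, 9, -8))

M = ((x₁+x₂)/2, (y₁+y₂)/2, (z₁+z₂)/2)
  = ((6 - 4)/2, (-9 + 9)/2, (0 - 8)/2)
  = (2/2, 0/2, -8/2)
  = (1, 0, -4)

(1, 0, -4)


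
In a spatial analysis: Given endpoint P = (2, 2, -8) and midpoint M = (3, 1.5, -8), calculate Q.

Q = 2M - P
  = (2·3 - 2, 2·1.5 - 2, 2·(-8) - (-8))
  = (6 - 2, 3 - 2, -16 + 8)
  = (4, 1, -8)

(4, 1, -8)


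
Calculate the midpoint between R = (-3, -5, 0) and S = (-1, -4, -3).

M = ((x₁+x₂)/2, (y₁+y₂)/2, (z₁+z₂)/2)
  = ((-3 - 1)/2, (-5 - 4)/2, (0 - 3)/2)
  = (-4/2, -9/2, -3/2)
  = (-2, -4.5, -1.5)

(-2, -4.5, -1.5)


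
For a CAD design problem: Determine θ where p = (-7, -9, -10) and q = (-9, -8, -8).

p·q = (-7)·(-9) + (-9)·(-8) + (-10)·(-8) = 63 + 72 + 80 = 215
|p| = √((-7)² + (-9)² + (-10)²) = √230 ≈ 15.17
|q| = √((-9)² + (-8)² + (-8)²) = √209 ≈ 14.46
cos θ = (p·q)/(|p||q|) = 215/(15.17·14.46) ≈ 0.9806
θ = arccos(0.9806) ≈ 11.3°

11.3°


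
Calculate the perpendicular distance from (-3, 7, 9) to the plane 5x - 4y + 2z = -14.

distance = |a·x₀ + b·y₀ + c·z₀ - d| / √(a² + b² + c²)
  = |5·(-3) + (-4)·7 + 2·9 - (-14)| / √(5² + (-4)² + 2²)
  = |-15 - 28 + 18 + 14| / √(25 + 16 + 4)
  = |-11| / √45
  = 11 / 6.708
  ≈ 1.64

1.64


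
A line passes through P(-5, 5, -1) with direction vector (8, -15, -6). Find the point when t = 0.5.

P(t) = P + t·d
  = (-5 + 8·0.5, 5 + (-15)·0.5, -1 + (-6)·0.5)
  = (-5 + 4, 5 - 7.5, -1 - 3)
  = (-1, -2.5, -4)

(-1, -2.5, -4)


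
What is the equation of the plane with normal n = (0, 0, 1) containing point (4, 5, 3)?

The plane through P with normal n = (a, b, c) satisfies n·(r - P) = 0,
i.e. ax + by + cz = a·x₀ + b·y₀ + c·z₀.
d = 0·4 + 0·5 + 1·3
  = 0 + 0 + 3
  = 3
Equation: z = 3

z = 3


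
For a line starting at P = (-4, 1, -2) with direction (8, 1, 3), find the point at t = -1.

P(t) = P + t·d
  = (-4 + 8·(-1), 1 + 1·(-1), -2 + 3·(-1))
  = (-4 - 8, 1 - 1, -2 - 3)
  = (-12, 0, -5)

(-12, 0, -5)


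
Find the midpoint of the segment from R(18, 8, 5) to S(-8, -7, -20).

M = ((x₁+x₂)/2, (y₁+y₂)/2, (z₁+z₂)/2)
  = ((18 - 8)/2, (8 - 7)/2, (5 - 20)/2)
  = (10/2, 1/2, -15/2)
  = (5, 0.5, -7.5)

(5, 0.5, -7.5)


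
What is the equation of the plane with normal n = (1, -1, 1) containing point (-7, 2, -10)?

The plane through P with normal n = (a, b, c) satisfies n·(r - P) = 0,
i.e. ax + by + cz = a·x₀ + b·y₀ + c·z₀.
d = 1·(-7) + (-1)·2 + 1·(-10)
  = -7 - 2 - 10
  = -19
Equation: x - y + z = -19

x - y + z = -19


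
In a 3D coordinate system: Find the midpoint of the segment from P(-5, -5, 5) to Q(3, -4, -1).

M = ((x₁+x₂)/2, (y₁+y₂)/2, (z₁+z₂)/2)
  = ((-5 + 3)/2, (-5 - 4)/2, (5 - 1)/2)
  = (-2/2, -9/2, 4/2)
  = (-1, -4.5, 2)

(-1, -4.5, 2)


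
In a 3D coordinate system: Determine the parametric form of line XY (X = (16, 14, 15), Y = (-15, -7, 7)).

Direction vector d = Y - X = (-15 - 16, -7 - 14, 7 - 15) = (-31, -21, -8)
Parametric form r = X + t·d:
x = 16 - 31t, y = 14 - 21t, z = 15 - 8t

x = 16 - 31t, y = 14 - 21t, z = 15 - 8t


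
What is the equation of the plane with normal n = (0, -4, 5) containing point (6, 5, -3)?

The plane through P with normal n = (a, b, c) satisfies n·(r - P) = 0,
i.e. ax + by + cz = a·x₀ + b·y₀ + c·z₀.
d = 0·6 + (-4)·5 + 5·(-3)
  = 0 - 20 - 15
  = -35
Equation: -4y + 5z = -35

-4y + 5z = -35


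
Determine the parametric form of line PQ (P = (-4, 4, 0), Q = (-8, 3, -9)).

Direction vector d = Q - P = (-8 + 4, 3 - 4, -9 + 0) = (-4, -1, -9)
Parametric form r = P + t·d:
x = -4 - 4t, y = 4 - t, z = 0 - 9t

x = -4 - 4t, y = 4 - t, z = 0 - 9t


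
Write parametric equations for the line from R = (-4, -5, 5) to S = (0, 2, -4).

Direction vector d = S - R = (0 + 4, 2 + 5, -4 - 5) = (4, 7, -9)
Parametric form r = R + t·d:
x = -4 + 4t, y = -5 + 7t, z = 5 - 9t

x = -4 + 4t, y = -5 + 7t, z = 5 - 9t


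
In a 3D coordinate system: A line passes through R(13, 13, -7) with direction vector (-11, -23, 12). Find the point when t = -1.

P(t) = R + t·d
  = (13 + (-11)·(-1), 13 + (-23)·(-1), -7 + 12·(-1))
  = (13 + 11, 13 + 23, -7 - 12)
  = (24, 36, -19)

(24, 36, -19)


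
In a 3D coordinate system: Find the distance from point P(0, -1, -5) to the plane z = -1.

distance = |a·x₀ + b·y₀ + c·z₀ - d| / √(a² + b² + c²)
  = |0·0 + 0·(-1) + 1·(-5) - (-1)| / √(0² + 0² + 1²)
  = |0 + 0 - 5 + 1| / √(0 + 0 + 1)
  = |-4| / √1
  = 4 / 1
  ≈ 4

4


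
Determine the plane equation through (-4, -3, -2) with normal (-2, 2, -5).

The plane through P with normal n = (a, b, c) satisfies n·(r - P) = 0,
i.e. ax + by + cz = a·x₀ + b·y₀ + c·z₀.
d = (-2)·(-4) + 2·(-3) + (-5)·(-2)
  = 8 - 6 + 10
  = 12
Equation: -2x + 2y - 5z = 12

-2x + 2y - 5z = 12


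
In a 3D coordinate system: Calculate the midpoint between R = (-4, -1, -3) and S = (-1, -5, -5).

M = ((x₁+x₂)/2, (y₁+y₂)/2, (z₁+z₂)/2)
  = ((-4 - 1)/2, (-1 - 5)/2, (-3 - 5)/2)
  = (-5/2, -6/2, -8/2)
  = (-2.5, -3, -4)

(-2.5, -3, -4)


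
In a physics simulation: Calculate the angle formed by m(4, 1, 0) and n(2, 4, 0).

m·n = 4·2 + 1·4 + 0·0 = 8 + 4 + 0 = 12
|m| = √(4² + 1² + 0²) = √17 ≈ 4.123
|n| = √(2² + 4² + 0²) = √20 ≈ 4.472
cos θ = (m·n)/(|m||n|) = 12/(4.123·4.472) ≈ 0.6508
θ = arccos(0.6508) ≈ 49.4°

49.4°


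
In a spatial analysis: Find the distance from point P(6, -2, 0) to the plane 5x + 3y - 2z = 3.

distance = |a·x₀ + b·y₀ + c·z₀ - d| / √(a² + b² + c²)
  = |5·6 + 3·(-2) + (-2)·0 - 3| / √(5² + 3² + (-2)²)
  = |30 - 6 + 0 - 3| / √(25 + 9 + 4)
  = |21| / √38
  = 21 / 6.164
  ≈ 3.407

3.407


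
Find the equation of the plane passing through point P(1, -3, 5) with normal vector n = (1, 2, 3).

The plane through P with normal n = (a, b, c) satisfies n·(r - P) = 0,
i.e. ax + by + cz = a·x₀ + b·y₀ + c·z₀.
d = 1·1 + 2·(-3) + 3·5
  = 1 - 6 + 15
  = 10
Equation: x + 2y + 3z = 10

x + 2y + 3z = 10


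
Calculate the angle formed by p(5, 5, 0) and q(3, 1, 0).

p·q = 5·3 + 5·1 + 0·0 = 15 + 5 + 0 = 20
|p| = √(5² + 5² + 0²) = √50 ≈ 7.071
|q| = √(3² + 1² + 0²) = √10 ≈ 3.162
cos θ = (p·q)/(|p||q|) = 20/(7.071·3.162) ≈ 0.8944
θ = arccos(0.8944) ≈ 26.57°

26.57°


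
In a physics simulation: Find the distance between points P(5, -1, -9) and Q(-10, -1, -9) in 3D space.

d = √[(x₂-x₁)² + (y₂-y₁)² + (z₂-z₁)²]
  = √[(-15)² + 0² + 0²]
  = √[225 + 0 + 0]
  = √225
  ≈ 15

15


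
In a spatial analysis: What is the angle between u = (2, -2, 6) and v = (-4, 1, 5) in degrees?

u·v = 2·(-4) + (-2)·1 + 6·5 = -8 - 2 + 30 = 20
|u| = √(2² + (-2)² + 6²) = √44 ≈ 6.633
|v| = √((-4)² + 1² + 5²) = √42 ≈ 6.481
cos θ = (u·v)/(|u||v|) = 20/(6.633·6.481) ≈ 0.4652
θ = arccos(0.4652) ≈ 62.27°

62.27°


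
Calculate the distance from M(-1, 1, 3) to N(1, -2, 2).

d = √[(x₂-x₁)² + (y₂-y₁)² + (z₂-z₁)²]
  = √[2² + (-3)² + (-1)²]
  = √[4 + 9 + 1]
  = √14
  ≈ 3.742

3.742


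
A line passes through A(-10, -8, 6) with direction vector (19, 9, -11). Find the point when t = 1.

P(t) = A + t·d
  = (-10 + 19·1, -8 + 9·1, 6 + (-11)·1)
  = (-10 + 19, -8 + 9, 6 - 11)
  = (9, 1, -5)

(9, 1, -5)


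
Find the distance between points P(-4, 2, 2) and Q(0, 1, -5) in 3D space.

d = √[(x₂-x₁)² + (y₂-y₁)² + (z₂-z₁)²]
  = √[4² + (-1)² + (-7)²]
  = √[16 + 1 + 49]
  = √66
  ≈ 8.124

8.124


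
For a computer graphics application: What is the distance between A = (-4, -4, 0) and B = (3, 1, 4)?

d = √[(x₂-x₁)² + (y₂-y₁)² + (z₂-z₁)²]
  = √[7² + 5² + 4²]
  = √[49 + 25 + 16]
  = √90
  ≈ 9.487

9.487


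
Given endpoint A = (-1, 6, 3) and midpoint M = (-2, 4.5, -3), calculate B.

B = 2M - A
  = (2·(-2) - (-1), 2·4.5 - 6, 2·(-3) - 3)
  = (-4 + 1, 9 - 6, -6 - 3)
  = (-3, 3, -9)

(-3, 3, -9)


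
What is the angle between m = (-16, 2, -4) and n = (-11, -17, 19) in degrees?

m·n = (-16)·(-11) + 2·(-17) + (-4)·19 = 176 - 34 - 76 = 66
|m| = √((-16)² + 2² + (-4)²) = √276 ≈ 16.61
|n| = √((-11)² + (-17)² + 19²) = √771 ≈ 27.77
cos θ = (m·n)/(|m||n|) = 66/(16.61·27.77) ≈ 0.1431
θ = arccos(0.1431) ≈ 81.77°

81.77°


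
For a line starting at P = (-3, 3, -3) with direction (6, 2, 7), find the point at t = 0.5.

P(t) = P + t·d
  = (-3 + 6·0.5, 3 + 2·0.5, -3 + 7·0.5)
  = (-3 + 3, 3 + 1, -3 + 3.5)
  = (0, 4, 0.5)

(0, 4, 0.5)


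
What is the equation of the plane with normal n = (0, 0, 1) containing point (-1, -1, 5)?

The plane through P with normal n = (a, b, c) satisfies n·(r - P) = 0,
i.e. ax + by + cz = a·x₀ + b·y₀ + c·z₀.
d = 0·(-1) + 0·(-1) + 1·5
  = 0 + 0 + 5
  = 5
Equation: z = 5

z = 5


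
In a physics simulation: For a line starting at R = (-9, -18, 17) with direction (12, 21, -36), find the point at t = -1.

P(t) = R + t·d
  = (-9 + 12·(-1), -18 + 21·(-1), 17 + (-36)·(-1))
  = (-9 - 12, -18 - 21, 17 + 36)
  = (-21, -39, 53)

(-21, -39, 53)


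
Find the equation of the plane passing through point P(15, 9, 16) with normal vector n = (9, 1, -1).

The plane through P with normal n = (a, b, c) satisfies n·(r - P) = 0,
i.e. ax + by + cz = a·x₀ + b·y₀ + c·z₀.
d = 9·15 + 1·9 + (-1)·16
  = 135 + 9 - 16
  = 128
Equation: 9x + y - z = 128

9x + y - z = 128


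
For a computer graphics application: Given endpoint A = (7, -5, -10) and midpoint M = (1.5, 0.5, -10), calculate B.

B = 2M - A
  = (2·1.5 - 7, 2·0.5 - (-5), 2·(-10) - (-10))
  = (3 - 7, 1 + 5, -20 + 10)
  = (-4, 6, -10)

(-4, 6, -10)


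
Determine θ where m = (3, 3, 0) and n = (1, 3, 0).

m·n = 3·1 + 3·3 + 0·0 = 3 + 9 + 0 = 12
|m| = √(3² + 3² + 0²) = √18 ≈ 4.243
|n| = √(1² + 3² + 0²) = √10 ≈ 3.162
cos θ = (m·n)/(|m||n|) = 12/(4.243·3.162) ≈ 0.8944
θ = arccos(0.8944) ≈ 26.57°

26.57°


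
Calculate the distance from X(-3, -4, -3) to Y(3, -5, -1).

d = √[(x₂-x₁)² + (y₂-y₁)² + (z₂-z₁)²]
  = √[6² + (-1)² + 2²]
  = √[36 + 1 + 4]
  = √41
  ≈ 6.403

6.403


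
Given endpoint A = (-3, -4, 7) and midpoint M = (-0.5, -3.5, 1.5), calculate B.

B = 2M - A
  = (2·(-0.5) - (-3), 2·(-3.5) - (-4), 2·1.5 - 7)
  = (-1 + 3, -7 + 4, 3 - 7)
  = (2, -3, -4)

(2, -3, -4)


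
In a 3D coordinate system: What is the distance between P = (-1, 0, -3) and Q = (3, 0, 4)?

d = √[(x₂-x₁)² + (y₂-y₁)² + (z₂-z₁)²]
  = √[4² + 0² + 7²]
  = √[16 + 0 + 49]
  = √65
  ≈ 8.062

8.062


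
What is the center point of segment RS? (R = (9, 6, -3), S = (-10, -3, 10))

M = ((x₁+x₂)/2, (y₁+y₂)/2, (z₁+z₂)/2)
  = ((9 - 10)/2, (6 - 3)/2, (-3 + 10)/2)
  = (-1/2, 3/2, 7/2)
  = (-0.5, 1.5, 3.5)

(-0.5, 1.5, 3.5)


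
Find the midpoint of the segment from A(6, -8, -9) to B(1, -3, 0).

M = ((x₁+x₂)/2, (y₁+y₂)/2, (z₁+z₂)/2)
  = ((6 + 1)/2, (-8 - 3)/2, (-9 + 0)/2)
  = (7/2, -11/2, -9/2)
  = (3.5, -5.5, -4.5)

(3.5, -5.5, -4.5)


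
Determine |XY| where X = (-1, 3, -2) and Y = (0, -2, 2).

d = √[(x₂-x₁)² + (y₂-y₁)² + (z₂-z₁)²]
  = √[1² + (-5)² + 4²]
  = √[1 + 25 + 16]
  = √42
  ≈ 6.481

6.481


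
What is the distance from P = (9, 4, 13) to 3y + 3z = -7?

distance = |a·x₀ + b·y₀ + c·z₀ - d| / √(a² + b² + c²)
  = |0·9 + 3·4 + 3·13 - (-7)| / √(0² + 3² + 3²)
  = |0 + 12 + 39 + 7| / √(0 + 9 + 9)
  = |58| / √18
  = 58 / 4.243
  ≈ 13.67

13.67


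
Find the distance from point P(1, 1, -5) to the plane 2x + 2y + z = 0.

distance = |a·x₀ + b·y₀ + c·z₀ - d| / √(a² + b² + c²)
  = |2·1 + 2·1 + 1·(-5) - 0| / √(2² + 2² + 1²)
  = |2 + 2 - 5 + 0| / √(4 + 4 + 1)
  = |-1| / √9
  = 1 / 3
  ≈ 0.3333

0.3333


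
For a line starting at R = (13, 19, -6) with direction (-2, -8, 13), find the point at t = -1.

P(t) = R + t·d
  = (13 + (-2)·(-1), 19 + (-8)·(-1), -6 + 13·(-1))
  = (13 + 2, 19 + 8, -6 - 13)
  = (15, 27, -19)

(15, 27, -19)


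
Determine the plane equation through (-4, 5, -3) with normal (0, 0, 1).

The plane through P with normal n = (a, b, c) satisfies n·(r - P) = 0,
i.e. ax + by + cz = a·x₀ + b·y₀ + c·z₀.
d = 0·(-4) + 0·5 + 1·(-3)
  = 0 + 0 - 3
  = -3
Equation: z = -3

z = -3


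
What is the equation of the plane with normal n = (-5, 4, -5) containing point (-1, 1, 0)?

The plane through P with normal n = (a, b, c) satisfies n·(r - P) = 0,
i.e. ax + by + cz = a·x₀ + b·y₀ + c·z₀.
d = (-5)·(-1) + 4·1 + (-5)·0
  = 5 + 4 + 0
  = 9
Equation: -5x + 4y - 5z = 9

-5x + 4y - 5z = 9


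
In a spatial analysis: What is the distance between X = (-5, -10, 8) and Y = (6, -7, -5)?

d = √[(x₂-x₁)² + (y₂-y₁)² + (z₂-z₁)²]
  = √[11² + 3² + (-13)²]
  = √[121 + 9 + 169]
  = √299
  ≈ 17.29

17.29


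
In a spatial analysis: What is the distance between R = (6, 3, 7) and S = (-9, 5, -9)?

d = √[(x₂-x₁)² + (y₂-y₁)² + (z₂-z₁)²]
  = √[(-15)² + 2² + (-16)²]
  = √[225 + 4 + 256]
  = √485
  ≈ 22.02

22.02


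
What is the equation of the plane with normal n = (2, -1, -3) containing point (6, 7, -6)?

The plane through P with normal n = (a, b, c) satisfies n·(r - P) = 0,
i.e. ax + by + cz = a·x₀ + b·y₀ + c·z₀.
d = 2·6 + (-1)·7 + (-3)·(-6)
  = 12 - 7 + 18
  = 23
Equation: 2x - y - 3z = 23

2x - y - 3z = 23


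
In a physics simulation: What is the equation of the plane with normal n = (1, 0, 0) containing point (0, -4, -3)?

The plane through P with normal n = (a, b, c) satisfies n·(r - P) = 0,
i.e. ax + by + cz = a·x₀ + b·y₀ + c·z₀.
d = 1·0 + 0·(-4) + 0·(-3)
  = 0 + 0 + 0
  = 0
Equation: x = 0

x = 0


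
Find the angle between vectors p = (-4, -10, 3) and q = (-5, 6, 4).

p·q = (-4)·(-5) + (-10)·6 + 3·4 = 20 - 60 + 12 = -28
|p| = √((-4)² + (-10)² + 3²) = √125 ≈ 11.18
|q| = √((-5)² + 6² + 4²) = √77 ≈ 8.775
cos θ = (p·q)/(|p||q|) = -28/(11.18·8.775) ≈ -0.2854
θ = arccos(-0.2854) ≈ 106.6°

106.6°


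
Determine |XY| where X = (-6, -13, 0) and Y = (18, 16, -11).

d = √[(x₂-x₁)² + (y₂-y₁)² + (z₂-z₁)²]
  = √[24² + 29² + (-11)²]
  = √[576 + 841 + 121]
  = √1538
  ≈ 39.22

39.22


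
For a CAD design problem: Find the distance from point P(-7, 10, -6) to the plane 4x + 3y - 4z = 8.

distance = |a·x₀ + b·y₀ + c·z₀ - d| / √(a² + b² + c²)
  = |4·(-7) + 3·10 + (-4)·(-6) - 8| / √(4² + 3² + (-4)²)
  = |-28 + 30 + 24 - 8| / √(16 + 9 + 16)
  = |18| / √41
  = 18 / 6.403
  ≈ 2.811

2.811


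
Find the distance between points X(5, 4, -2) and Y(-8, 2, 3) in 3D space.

d = √[(x₂-x₁)² + (y₂-y₁)² + (z₂-z₁)²]
  = √[(-13)² + (-2)² + 5²]
  = √[169 + 4 + 25]
  = √198
  ≈ 14.07

14.07


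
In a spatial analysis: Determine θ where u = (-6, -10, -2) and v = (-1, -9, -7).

u·v = (-6)·(-1) + (-10)·(-9) + (-2)·(-7) = 6 + 90 + 14 = 110
|u| = √((-6)² + (-10)² + (-2)²) = √140 ≈ 11.83
|v| = √((-1)² + (-9)² + (-7)²) = √131 ≈ 11.45
cos θ = (u·v)/(|u||v|) = 110/(11.83·11.45) ≈ 0.8123
θ = arccos(0.8123) ≈ 35.68°

35.68°


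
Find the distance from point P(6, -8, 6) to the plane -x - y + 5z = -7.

distance = |a·x₀ + b·y₀ + c·z₀ - d| / √(a² + b² + c²)
  = |(-1)·6 + (-1)·(-8) + 5·6 - (-7)| / √((-1)² + (-1)² + 5²)
  = |-6 + 8 + 30 + 7| / √(1 + 1 + 25)
  = |39| / √27
  = 39 / 5.196
  ≈ 7.506

7.506


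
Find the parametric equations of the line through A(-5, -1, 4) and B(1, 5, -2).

Direction vector d = B - A = (1 + 5, 5 + 1, -2 - 4) = (6, 6, -6)
Parametric form r = A + t·d:
x = -5 + 6t, y = -1 + 6t, z = 4 - 6t

x = -5 + 6t, y = -1 + 6t, z = 4 - 6t


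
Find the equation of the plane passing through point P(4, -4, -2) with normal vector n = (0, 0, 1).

The plane through P with normal n = (a, b, c) satisfies n·(r - P) = 0,
i.e. ax + by + cz = a·x₀ + b·y₀ + c·z₀.
d = 0·4 + 0·(-4) + 1·(-2)
  = 0 + 0 - 2
  = -2
Equation: z = -2

z = -2


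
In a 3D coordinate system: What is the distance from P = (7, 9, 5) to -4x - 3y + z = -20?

distance = |a·x₀ + b·y₀ + c·z₀ - d| / √(a² + b² + c²)
  = |(-4)·7 + (-3)·9 + 1·5 - (-20)| / √((-4)² + (-3)² + 1²)
  = |-28 - 27 + 5 + 20| / √(16 + 9 + 1)
  = |-30| / √26
  = 30 / 5.099
  ≈ 5.883

5.883


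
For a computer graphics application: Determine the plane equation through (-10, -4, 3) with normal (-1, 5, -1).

The plane through P with normal n = (a, b, c) satisfies n·(r - P) = 0,
i.e. ax + by + cz = a·x₀ + b·y₀ + c·z₀.
d = (-1)·(-10) + 5·(-4) + (-1)·3
  = 10 - 20 - 3
  = -13
Equation: -x + 5y - z = -13

-x + 5y - z = -13


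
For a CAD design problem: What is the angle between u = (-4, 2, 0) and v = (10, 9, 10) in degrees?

u·v = (-4)·10 + 2·9 + 0·10 = -40 + 18 + 0 = -22
|u| = √((-4)² + 2² + 0²) = √20 ≈ 4.472
|v| = √(10² + 9² + 10²) = √281 ≈ 16.76
cos θ = (u·v)/(|u||v|) = -22/(4.472·16.76) ≈ -0.2935
θ = arccos(-0.2935) ≈ 107.1°

107.1°


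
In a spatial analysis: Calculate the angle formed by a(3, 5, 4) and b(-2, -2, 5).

a·b = 3·(-2) + 5·(-2) + 4·5 = -6 - 10 + 20 = 4
|a| = √(3² + 5² + 4²) = √50 ≈ 7.071
|b| = √((-2)² + (-2)² + 5²) = √33 ≈ 5.745
cos θ = (a·b)/(|a||b|) = 4/(7.071·5.745) ≈ 0.09847
θ = arccos(0.09847) ≈ 84.35°

84.35°


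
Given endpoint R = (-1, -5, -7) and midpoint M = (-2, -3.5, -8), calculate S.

S = 2M - R
  = (2·(-2) - (-1), 2·(-3.5) - (-5), 2·(-8) - (-7))
  = (-4 + 1, -7 + 5, -16 + 7)
  = (-3, -2, -9)

(-3, -2, -9)


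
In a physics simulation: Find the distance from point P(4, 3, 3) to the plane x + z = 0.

distance = |a·x₀ + b·y₀ + c·z₀ - d| / √(a² + b² + c²)
  = |1·4 + 0·3 + 1·3 - 0| / √(1² + 0² + 1²)
  = |4 + 0 + 3 + 0| / √(1 + 0 + 1)
  = |7| / √2
  = 7 / 1.414
  ≈ 4.95

4.95


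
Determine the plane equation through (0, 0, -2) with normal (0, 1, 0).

The plane through P with normal n = (a, b, c) satisfies n·(r - P) = 0,
i.e. ax + by + cz = a·x₀ + b·y₀ + c·z₀.
d = 0·0 + 1·0 + 0·(-2)
  = 0 + 0 + 0
  = 0
Equation: y = 0

y = 0


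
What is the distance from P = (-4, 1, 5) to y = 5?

distance = |a·x₀ + b·y₀ + c·z₀ - d| / √(a² + b² + c²)
  = |0·(-4) + 1·1 + 0·5 - 5| / √(0² + 1² + 0²)
  = |0 + 1 + 0 - 5| / √(0 + 1 + 0)
  = |-4| / √1
  = 4 / 1
  ≈ 4

4


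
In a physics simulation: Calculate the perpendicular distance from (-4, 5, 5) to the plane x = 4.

distance = |a·x₀ + b·y₀ + c·z₀ - d| / √(a² + b² + c²)
  = |1·(-4) + 0·5 + 0·5 - 4| / √(1² + 0² + 0²)
  = |-4 + 0 + 0 - 4| / √(1 + 0 + 0)
  = |-8| / √1
  = 8 / 1
  ≈ 8

8


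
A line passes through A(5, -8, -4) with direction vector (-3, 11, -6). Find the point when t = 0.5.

P(t) = A + t·d
  = (5 + (-3)·0.5, -8 + 11·0.5, -4 + (-6)·0.5)
  = (5 - 1.5, -8 + 5.5, -4 - 3)
  = (3.5, -2.5, -7)

(3.5, -2.5, -7)


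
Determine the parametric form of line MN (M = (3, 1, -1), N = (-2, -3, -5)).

Direction vector d = N - M = (-2 - 3, -3 - 1, -5 + 1) = (-5, -4, -4)
Parametric form r = M + t·d:
x = 3 - 5t, y = 1 - 4t, z = -1 - 4t

x = 3 - 5t, y = 1 - 4t, z = -1 - 4t


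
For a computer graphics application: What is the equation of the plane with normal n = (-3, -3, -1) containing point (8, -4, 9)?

The plane through P with normal n = (a, b, c) satisfies n·(r - P) = 0,
i.e. ax + by + cz = a·x₀ + b·y₀ + c·z₀.
d = (-3)·8 + (-3)·(-4) + (-1)·9
  = -24 + 12 - 9
  = -21
Equation: -3x - 3y - z = -21

-3x - 3y - z = -21


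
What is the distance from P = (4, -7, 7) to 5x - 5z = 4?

distance = |a·x₀ + b·y₀ + c·z₀ - d| / √(a² + b² + c²)
  = |5·4 + 0·(-7) + (-5)·7 - 4| / √(5² + 0² + (-5)²)
  = |20 + 0 - 35 - 4| / √(25 + 0 + 25)
  = |-19| / √50
  = 19 / 7.071
  ≈ 2.687

2.687


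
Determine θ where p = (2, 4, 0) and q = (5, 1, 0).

p·q = 2·5 + 4·1 + 0·0 = 10 + 4 + 0 = 14
|p| = √(2² + 4² + 0²) = √20 ≈ 4.472
|q| = √(5² + 1² + 0²) = √26 ≈ 5.099
cos θ = (p·q)/(|p||q|) = 14/(4.472·5.099) ≈ 0.6139
θ = arccos(0.6139) ≈ 52.13°

52.13°


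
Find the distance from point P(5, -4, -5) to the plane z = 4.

distance = |a·x₀ + b·y₀ + c·z₀ - d| / √(a² + b² + c²)
  = |0·5 + 0·(-4) + 1·(-5) - 4| / √(0² + 0² + 1²)
  = |0 + 0 - 5 - 4| / √(0 + 0 + 1)
  = |-9| / √1
  = 9 / 1
  ≈ 9

9


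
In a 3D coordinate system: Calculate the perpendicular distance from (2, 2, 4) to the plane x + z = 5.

distance = |a·x₀ + b·y₀ + c·z₀ - d| / √(a² + b² + c²)
  = |1·2 + 0·2 + 1·4 - 5| / √(1² + 0² + 1²)
  = |2 + 0 + 4 - 5| / √(1 + 0 + 1)
  = |1| / √2
  = 1 / 1.414
  ≈ 0.7071

0.7071


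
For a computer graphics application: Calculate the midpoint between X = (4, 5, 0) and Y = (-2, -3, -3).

M = ((x₁+x₂)/2, (y₁+y₂)/2, (z₁+z₂)/2)
  = ((4 - 2)/2, (5 - 3)/2, (0 - 3)/2)
  = (2/2, 2/2, -3/2)
  = (1, 1, -1.5)

(1, 1, -1.5)


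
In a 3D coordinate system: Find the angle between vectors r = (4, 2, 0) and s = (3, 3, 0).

r·s = 4·3 + 2·3 + 0·0 = 12 + 6 + 0 = 18
|r| = √(4² + 2² + 0²) = √20 ≈ 4.472
|s| = √(3² + 3² + 0²) = √18 ≈ 4.243
cos θ = (r·s)/(|r||s|) = 18/(4.472·4.243) ≈ 0.9487
θ = arccos(0.9487) ≈ 18.43°

18.43°


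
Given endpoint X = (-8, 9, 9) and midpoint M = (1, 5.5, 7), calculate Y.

Y = 2M - X
  = (2·1 - (-8), 2·5.5 - 9, 2·7 - 9)
  = (2 + 8, 11 - 9, 14 - 9)
  = (10, 2, 5)

(10, 2, 5)


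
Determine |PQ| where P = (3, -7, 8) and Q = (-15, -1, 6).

d = √[(x₂-x₁)² + (y₂-y₁)² + (z₂-z₁)²]
  = √[(-18)² + 6² + (-2)²]
  = √[324 + 36 + 4]
  = √364
  ≈ 19.08

19.08


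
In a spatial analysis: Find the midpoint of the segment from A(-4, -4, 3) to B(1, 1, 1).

M = ((x₁+x₂)/2, (y₁+y₂)/2, (z₁+z₂)/2)
  = ((-4 + 1)/2, (-4 + 1)/2, (3 + 1)/2)
  = (-3/2, -3/2, 4/2)
  = (-1.5, -1.5, 2)

(-1.5, -1.5, 2)


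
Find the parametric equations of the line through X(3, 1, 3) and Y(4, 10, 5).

Direction vector d = Y - X = (4 - 3, 10 - 1, 5 - 3) = (1, 9, 2)
Parametric form r = X + t·d:
x = 3 + t, y = 1 + 9t, z = 3 + 2t

x = 3 + t, y = 1 + 9t, z = 3 + 2t


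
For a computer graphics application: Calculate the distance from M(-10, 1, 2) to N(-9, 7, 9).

d = √[(x₂-x₁)² + (y₂-y₁)² + (z₂-z₁)²]
  = √[1² + 6² + 7²]
  = √[1 + 36 + 49]
  = √86
  ≈ 9.274

9.274


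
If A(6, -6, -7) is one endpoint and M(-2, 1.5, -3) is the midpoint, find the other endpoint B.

B = 2M - A
  = (2·(-2) - 6, 2·1.5 - (-6), 2·(-3) - (-7))
  = (-4 - 6, 3 + 6, -6 + 7)
  = (-10, 9, 1)

(-10, 9, 1)


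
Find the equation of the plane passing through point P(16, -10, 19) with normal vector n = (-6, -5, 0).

The plane through P with normal n = (a, b, c) satisfies n·(r - P) = 0,
i.e. ax + by + cz = a·x₀ + b·y₀ + c·z₀.
d = (-6)·16 + (-5)·(-10) + 0·19
  = -96 + 50 + 0
  = -46
Equation: -6x - 5y = -46

-6x - 5y = -46


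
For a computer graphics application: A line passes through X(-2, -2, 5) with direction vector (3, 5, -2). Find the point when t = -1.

P(t) = X + t·d
  = (-2 + 3·(-1), -2 + 5·(-1), 5 + (-2)·(-1))
  = (-2 - 3, -2 - 5, 5 + 2)
  = (-5, -7, 7)

(-5, -7, 7)


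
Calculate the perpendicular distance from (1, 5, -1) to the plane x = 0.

distance = |a·x₀ + b·y₀ + c·z₀ - d| / √(a² + b² + c²)
  = |1·1 + 0·5 + 0·(-1) - 0| / √(1² + 0² + 0²)
  = |1 + 0 + 0 + 0| / √(1 + 0 + 0)
  = |1| / √1
  = 1 / 1
  ≈ 1

1


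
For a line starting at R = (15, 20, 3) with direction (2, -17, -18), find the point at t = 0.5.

P(t) = R + t·d
  = (15 + 2·0.5, 20 + (-17)·0.5, 3 + (-18)·0.5)
  = (15 + 1, 20 - 8.5, 3 - 9)
  = (16, 11.5, -6)

(16, 11.5, -6)


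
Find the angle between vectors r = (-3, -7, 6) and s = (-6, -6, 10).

r·s = (-3)·(-6) + (-7)·(-6) + 6·10 = 18 + 42 + 60 = 120
|r| = √((-3)² + (-7)² + 6²) = √94 ≈ 9.695
|s| = √((-6)² + (-6)² + 10²) = √172 ≈ 13.11
cos θ = (r·s)/(|r||s|) = 120/(9.695·13.11) ≈ 0.9437
θ = arccos(0.9437) ≈ 19.31°

19.31°


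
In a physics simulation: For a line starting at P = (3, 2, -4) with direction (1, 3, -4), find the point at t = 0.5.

P(t) = P + t·d
  = (3 + 1·0.5, 2 + 3·0.5, -4 + (-4)·0.5)
  = (3 + 0.5, 2 + 1.5, -4 - 2)
  = (3.5, 3.5, -6)

(3.5, 3.5, -6)


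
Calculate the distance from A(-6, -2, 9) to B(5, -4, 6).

d = √[(x₂-x₁)² + (y₂-y₁)² + (z₂-z₁)²]
  = √[11² + (-2)² + (-3)²]
  = √[121 + 4 + 9]
  = √134
  ≈ 11.58

11.58


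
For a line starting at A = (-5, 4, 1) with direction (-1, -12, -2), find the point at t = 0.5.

P(t) = A + t·d
  = (-5 + (-1)·0.5, 4 + (-12)·0.5, 1 + (-2)·0.5)
  = (-5 - 0.5, 4 - 6, 1 - 1)
  = (-5.5, -2, 0)

(-5.5, -2, 0)


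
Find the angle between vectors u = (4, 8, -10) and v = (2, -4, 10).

u·v = 4·2 + 8·(-4) + (-10)·10 = 8 - 32 - 100 = -124
|u| = √(4² + 8² + (-10)²) = √180 ≈ 13.42
|v| = √(2² + (-4)² + 10²) = √120 ≈ 10.95
cos θ = (u·v)/(|u||v|) = -124/(13.42·10.95) ≈ -0.8437
θ = arccos(-0.8437) ≈ 147.5°

147.5°


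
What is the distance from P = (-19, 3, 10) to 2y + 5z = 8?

distance = |a·x₀ + b·y₀ + c·z₀ - d| / √(a² + b² + c²)
  = |0·(-19) + 2·3 + 5·10 - 8| / √(0² + 2² + 5²)
  = |0 + 6 + 50 - 8| / √(0 + 4 + 25)
  = |48| / √29
  = 48 / 5.385
  ≈ 8.913

8.913


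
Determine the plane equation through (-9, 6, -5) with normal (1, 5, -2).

The plane through P with normal n = (a, b, c) satisfies n·(r - P) = 0,
i.e. ax + by + cz = a·x₀ + b·y₀ + c·z₀.
d = 1·(-9) + 5·6 + (-2)·(-5)
  = -9 + 30 + 10
  = 31
Equation: x + 5y - 2z = 31

x + 5y - 2z = 31


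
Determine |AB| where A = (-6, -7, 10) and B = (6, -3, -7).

d = √[(x₂-x₁)² + (y₂-y₁)² + (z₂-z₁)²]
  = √[12² + 4² + (-17)²]
  = √[144 + 16 + 289]
  = √449
  ≈ 21.19

21.19


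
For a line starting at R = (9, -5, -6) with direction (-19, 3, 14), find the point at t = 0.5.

P(t) = R + t·d
  = (9 + (-19)·0.5, -5 + 3·0.5, -6 + 14·0.5)
  = (9 - 9.5, -5 + 1.5, -6 + 7)
  = (-0.5, -3.5, 1)

(-0.5, -3.5, 1)


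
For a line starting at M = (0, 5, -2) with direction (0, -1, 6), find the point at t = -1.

P(t) = M + t·d
  = (0 + 0·(-1), 5 + (-1)·(-1), -2 + 6·(-1))
  = (0 + 0, 5 + 1, -2 - 6)
  = (0, 6, -8)

(0, 6, -8)


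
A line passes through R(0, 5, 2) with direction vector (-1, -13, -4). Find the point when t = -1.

P(t) = R + t·d
  = (0 + (-1)·(-1), 5 + (-13)·(-1), 2 + (-4)·(-1))
  = (0 + 1, 5 + 13, 2 + 4)
  = (1, 18, 6)

(1, 18, 6)


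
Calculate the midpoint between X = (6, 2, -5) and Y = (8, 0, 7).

M = ((x₁+x₂)/2, (y₁+y₂)/2, (z₁+z₂)/2)
  = ((6 + 8)/2, (2 + 0)/2, (-5 + 7)/2)
  = (14/2, 2/2, 2/2)
  = (7, 1, 1)

(7, 1, 1)


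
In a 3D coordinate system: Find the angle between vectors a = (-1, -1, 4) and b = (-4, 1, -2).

a·b = (-1)·(-4) + (-1)·1 + 4·(-2) = 4 - 1 - 8 = -5
|a| = √((-1)² + (-1)² + 4²) = √18 ≈ 4.243
|b| = √((-4)² + 1² + (-2)²) = √21 ≈ 4.583
cos θ = (a·b)/(|a||b|) = -5/(4.243·4.583) ≈ -0.2572
θ = arccos(-0.2572) ≈ 104.9°

104.9°


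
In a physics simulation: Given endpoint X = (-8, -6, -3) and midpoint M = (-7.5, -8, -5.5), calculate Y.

Y = 2M - X
  = (2·(-7.5) - (-8), 2·(-8) - (-6), 2·(-5.5) - (-3))
  = (-15 + 8, -16 + 6, -11 + 3)
  = (-7, -10, -8)

(-7, -10, -8)


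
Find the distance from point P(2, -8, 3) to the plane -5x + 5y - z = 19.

distance = |a·x₀ + b·y₀ + c·z₀ - d| / √(a² + b² + c²)
  = |(-5)·2 + 5·(-8) + (-1)·3 - 19| / √((-5)² + 5² + (-1)²)
  = |-10 - 40 - 3 - 19| / √(25 + 25 + 1)
  = |-72| / √51
  = 72 / 7.141
  ≈ 10.08

10.08


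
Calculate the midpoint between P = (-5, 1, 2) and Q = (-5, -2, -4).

M = ((x₁+x₂)/2, (y₁+y₂)/2, (z₁+z₂)/2)
  = ((-5 - 5)/2, (1 - 2)/2, (2 - 4)/2)
  = (-10/2, -1/2, -2/2)
  = (-5, -0.5, -1)

(-5, -0.5, -1)


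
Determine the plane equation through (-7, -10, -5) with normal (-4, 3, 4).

The plane through P with normal n = (a, b, c) satisfies n·(r - P) = 0,
i.e. ax + by + cz = a·x₀ + b·y₀ + c·z₀.
d = (-4)·(-7) + 3·(-10) + 4·(-5)
  = 28 - 30 - 20
  = -22
Equation: -4x + 3y + 4z = -22

-4x + 3y + 4z = -22


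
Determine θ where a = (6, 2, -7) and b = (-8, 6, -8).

a·b = 6·(-8) + 2·6 + (-7)·(-8) = -48 + 12 + 56 = 20
|a| = √(6² + 2² + (-7)²) = √89 ≈ 9.434
|b| = √((-8)² + 6² + (-8)²) = √164 ≈ 12.81
cos θ = (a·b)/(|a||b|) = 20/(9.434·12.81) ≈ 0.1655
θ = arccos(0.1655) ≈ 80.47°

80.47°


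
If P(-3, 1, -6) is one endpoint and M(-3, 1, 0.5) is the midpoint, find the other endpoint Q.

Q = 2M - P
  = (2·(-3) - (-3), 2·1 - 1, 2·0.5 - (-6))
  = (-6 + 3, 2 - 1, 1 + 6)
  = (-3, 1, 7)

(-3, 1, 7)


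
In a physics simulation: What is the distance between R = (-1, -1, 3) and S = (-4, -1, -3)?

d = √[(x₂-x₁)² + (y₂-y₁)² + (z₂-z₁)²]
  = √[(-3)² + 0² + (-6)²]
  = √[9 + 0 + 36]
  = √45
  ≈ 6.708

6.708


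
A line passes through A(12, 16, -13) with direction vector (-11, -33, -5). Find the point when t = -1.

P(t) = A + t·d
  = (12 + (-11)·(-1), 16 + (-33)·(-1), -13 + (-5)·(-1))
  = (12 + 11, 16 + 33, -13 + 5)
  = (23, 49, -8)

(23, 49, -8)


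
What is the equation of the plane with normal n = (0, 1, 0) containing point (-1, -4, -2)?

The plane through P with normal n = (a, b, c) satisfies n·(r - P) = 0,
i.e. ax + by + cz = a·x₀ + b·y₀ + c·z₀.
d = 0·(-1) + 1·(-4) + 0·(-2)
  = 0 - 4 + 0
  = -4
Equation: y = -4

y = -4


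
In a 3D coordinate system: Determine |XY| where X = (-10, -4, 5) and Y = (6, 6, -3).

d = √[(x₂-x₁)² + (y₂-y₁)² + (z₂-z₁)²]
  = √[16² + 10² + (-8)²]
  = √[256 + 100 + 64]
  = √420
  ≈ 20.49

20.49


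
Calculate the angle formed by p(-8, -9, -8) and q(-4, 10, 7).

p·q = (-8)·(-4) + (-9)·10 + (-8)·7 = 32 - 90 - 56 = -114
|p| = √((-8)² + (-9)² + (-8)²) = √209 ≈ 14.46
|q| = √((-4)² + 10² + 7²) = √165 ≈ 12.85
cos θ = (p·q)/(|p||q|) = -114/(14.46·12.85) ≈ -0.6139
θ = arccos(-0.6139) ≈ 127.9°

127.9°


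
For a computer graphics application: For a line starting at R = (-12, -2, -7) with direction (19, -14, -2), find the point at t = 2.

P(t) = R + t·d
  = (-12 + 19·2, -2 + (-14)·2, -7 + (-2)·2)
  = (-12 + 38, -2 - 28, -7 - 4)
  = (26, -30, -11)

(26, -30, -11)


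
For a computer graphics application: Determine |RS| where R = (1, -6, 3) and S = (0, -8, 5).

d = √[(x₂-x₁)² + (y₂-y₁)² + (z₂-z₁)²]
  = √[(-1)² + (-2)² + 2²]
  = √[1 + 4 + 4]
  = √9
  ≈ 3

3


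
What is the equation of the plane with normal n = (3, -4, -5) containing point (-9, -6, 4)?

The plane through P with normal n = (a, b, c) satisfies n·(r - P) = 0,
i.e. ax + by + cz = a·x₀ + b·y₀ + c·z₀.
d = 3·(-9) + (-4)·(-6) + (-5)·4
  = -27 + 24 - 20
  = -23
Equation: 3x - 4y - 5z = -23

3x - 4y - 5z = -23


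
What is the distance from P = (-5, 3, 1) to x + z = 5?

distance = |a·x₀ + b·y₀ + c·z₀ - d| / √(a² + b² + c²)
  = |1·(-5) + 0·3 + 1·1 - 5| / √(1² + 0² + 1²)
  = |-5 + 0 + 1 - 5| / √(1 + 0 + 1)
  = |-9| / √2
  = 9 / 1.414
  ≈ 6.364

6.364


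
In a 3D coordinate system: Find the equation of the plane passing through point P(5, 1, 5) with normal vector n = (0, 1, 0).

The plane through P with normal n = (a, b, c) satisfies n·(r - P) = 0,
i.e. ax + by + cz = a·x₀ + b·y₀ + c·z₀.
d = 0·5 + 1·1 + 0·5
  = 0 + 1 + 0
  = 1
Equation: y = 1

y = 1


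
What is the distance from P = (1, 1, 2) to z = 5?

distance = |a·x₀ + b·y₀ + c·z₀ - d| / √(a² + b² + c²)
  = |0·1 + 0·1 + 1·2 - 5| / √(0² + 0² + 1²)
  = |0 + 0 + 2 - 5| / √(0 + 0 + 1)
  = |-3| / √1
  = 3 / 1
  ≈ 3

3


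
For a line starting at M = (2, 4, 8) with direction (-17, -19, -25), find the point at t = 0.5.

P(t) = M + t·d
  = (2 + (-17)·0.5, 4 + (-19)·0.5, 8 + (-25)·0.5)
  = (2 - 8.5, 4 - 9.5, 8 - 12.5)
  = (-6.5, -5.5, -4.5)

(-6.5, -5.5, -4.5)


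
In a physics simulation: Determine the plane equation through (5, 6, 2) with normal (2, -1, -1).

The plane through P with normal n = (a, b, c) satisfies n·(r - P) = 0,
i.e. ax + by + cz = a·x₀ + b·y₀ + c·z₀.
d = 2·5 + (-1)·6 + (-1)·2
  = 10 - 6 - 2
  = 2
Equation: 2x - y - z = 2

2x - y - z = 2


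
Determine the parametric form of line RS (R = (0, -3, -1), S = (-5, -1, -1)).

Direction vector d = S - R = (-5 + 0, -1 + 3, -1 + 1) = (-5, 2, 0)
Parametric form r = R + t·d:
x = 0 - 5t, y = -3 + 2t, z = -1

x = 0 - 5t, y = -3 + 2t, z = -1


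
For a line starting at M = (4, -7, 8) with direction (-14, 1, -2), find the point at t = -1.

P(t) = M + t·d
  = (4 + (-14)·(-1), -7 + 1·(-1), 8 + (-2)·(-1))
  = (4 + 14, -7 - 1, 8 + 2)
  = (18, -8, 10)

(18, -8, 10)


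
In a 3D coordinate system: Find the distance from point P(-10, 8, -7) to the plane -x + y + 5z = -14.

distance = |a·x₀ + b·y₀ + c·z₀ - d| / √(a² + b² + c²)
  = |(-1)·(-10) + 1·8 + 5·(-7) - (-14)| / √((-1)² + 1² + 5²)
  = |10 + 8 - 35 + 14| / √(1 + 1 + 25)
  = |-3| / √27
  = 3 / 5.196
  ≈ 0.5774

0.5774


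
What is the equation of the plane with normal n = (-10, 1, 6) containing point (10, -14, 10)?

The plane through P with normal n = (a, b, c) satisfies n·(r - P) = 0,
i.e. ax + by + cz = a·x₀ + b·y₀ + c·z₀.
d = (-10)·10 + 1·(-14) + 6·10
  = -100 - 14 + 60
  = -54
Equation: -10x + y + 6z = -54

-10x + y + 6z = -54


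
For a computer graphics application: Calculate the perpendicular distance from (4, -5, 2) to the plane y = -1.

distance = |a·x₀ + b·y₀ + c·z₀ - d| / √(a² + b² + c²)
  = |0·4 + 1·(-5) + 0·2 - (-1)| / √(0² + 1² + 0²)
  = |0 - 5 + 0 + 1| / √(0 + 1 + 0)
  = |-4| / √1
  = 4 / 1
  ≈ 4

4


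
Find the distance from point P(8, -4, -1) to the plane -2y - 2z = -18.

distance = |a·x₀ + b·y₀ + c·z₀ - d| / √(a² + b² + c²)
  = |0·8 + (-2)·(-4) + (-2)·(-1) - (-18)| / √(0² + (-2)² + (-2)²)
  = |0 + 8 + 2 + 18| / √(0 + 4 + 4)
  = |28| / √8
  = 28 / 2.828
  ≈ 9.899

9.899


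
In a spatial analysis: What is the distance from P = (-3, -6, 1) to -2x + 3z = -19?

distance = |a·x₀ + b·y₀ + c·z₀ - d| / √(a² + b² + c²)
  = |(-2)·(-3) + 0·(-6) + 3·1 - (-19)| / √((-2)² + 0² + 3²)
  = |6 + 0 + 3 + 19| / √(4 + 0 + 9)
  = |28| / √13
  = 28 / 3.606
  ≈ 7.766

7.766


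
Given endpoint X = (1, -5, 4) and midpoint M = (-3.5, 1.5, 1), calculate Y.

Y = 2M - X
  = (2·(-3.5) - 1, 2·1.5 - (-5), 2·1 - 4)
  = (-7 - 1, 3 + 5, 2 - 4)
  = (-8, 8, -2)

(-8, 8, -2)


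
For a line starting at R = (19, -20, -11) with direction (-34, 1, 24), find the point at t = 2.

P(t) = R + t·d
  = (19 + (-34)·2, -20 + 1·2, -11 + 24·2)
  = (19 - 68, -20 + 2, -11 + 48)
  = (-49, -18, 37)

(-49, -18, 37)


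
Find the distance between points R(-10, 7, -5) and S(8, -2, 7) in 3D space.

d = √[(x₂-x₁)² + (y₂-y₁)² + (z₂-z₁)²]
  = √[18² + (-9)² + 12²]
  = √[324 + 81 + 144]
  = √549
  ≈ 23.43

23.43


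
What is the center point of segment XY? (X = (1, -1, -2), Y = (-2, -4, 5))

M = ((x₁+x₂)/2, (y₁+y₂)/2, (z₁+z₂)/2)
  = ((1 - 2)/2, (-1 - 4)/2, (-2 + 5)/2)
  = (-1/2, -5/2, 3/2)
  = (-0.5, -2.5, 1.5)

(-0.5, -2.5, 1.5)


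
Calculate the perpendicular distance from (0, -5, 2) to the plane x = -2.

distance = |a·x₀ + b·y₀ + c·z₀ - d| / √(a² + b² + c²)
  = |1·0 + 0·(-5) + 0·2 - (-2)| / √(1² + 0² + 0²)
  = |0 + 0 + 0 + 2| / √(1 + 0 + 0)
  = |2| / √1
  = 2 / 1
  ≈ 2

2
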